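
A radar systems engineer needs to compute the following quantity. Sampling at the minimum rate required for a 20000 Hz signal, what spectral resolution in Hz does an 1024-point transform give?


Step 1 — Nyquist sampling rate:
fs = 2 * fmax = 2 * 20000 = 40000 Hz

Step 2 — DFT bin spacing:
df = fs / N = 40000 / 1024 = 39.0625 Hz

39.0625 Hz


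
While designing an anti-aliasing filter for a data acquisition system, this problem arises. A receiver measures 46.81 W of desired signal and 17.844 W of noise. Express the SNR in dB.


SNR in decibels:
SNR = 10 * log10(Ps / Pn)
    = 10 * log10(46.81 / 17.844)
    = 10 * log10(2.6233)
    = 10 * 0.4188
    = 4.19 dB

4.19 dB


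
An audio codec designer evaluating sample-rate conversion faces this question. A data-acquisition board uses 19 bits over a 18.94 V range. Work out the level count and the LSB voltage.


Step 1 — number of quantization levels:
L = 2^N = 2^19 = 524288

Step 2 — LSB step size:
delta = Vfs / L
      = 18.94 / 524288
      = 3.613e-05 V

Levels = 524288; step size = 3.613e-05 V


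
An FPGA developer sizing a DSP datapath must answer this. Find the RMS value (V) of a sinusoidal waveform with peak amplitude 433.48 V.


RMS voltage for a sinusoidal waveform:
V_rms = V_peak / sqrt(2)
      = 433.48 / 1.414214
      = 306.517 V

306.517 V


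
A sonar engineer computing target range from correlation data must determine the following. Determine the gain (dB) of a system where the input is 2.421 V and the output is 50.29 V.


Voltage gain in dB:
G = 20 * log10(Vout / Vin)
  = 20 * log10(50.29 / 2.421)
  = 20 * log10(20.772408)
  = 20 * 1.317487
  = 26.35 dB

26.35 dB


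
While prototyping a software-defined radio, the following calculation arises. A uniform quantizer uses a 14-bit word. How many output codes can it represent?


Number of quantization levels = 2^N
= 2^14
= 16384

16384


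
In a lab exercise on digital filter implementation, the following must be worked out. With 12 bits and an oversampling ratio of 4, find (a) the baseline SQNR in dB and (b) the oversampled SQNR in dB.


Step 1 — baseline SQNR at Nyquist:
SQNR_base = 6.02*N + 1.76
          = 6.02*12 + 1.76
          = 74.0 dB

Step 2 — oversampling processing gain:
G = 10*log10(OSR) = 10*log10(4) = 6.02 dB

Step 3 — total:
SQNR_total = 74.0 + 6.02 = 80.02 dB

Base SQNR = 74.0 dB; oversampled SQNR = 80.02 dB


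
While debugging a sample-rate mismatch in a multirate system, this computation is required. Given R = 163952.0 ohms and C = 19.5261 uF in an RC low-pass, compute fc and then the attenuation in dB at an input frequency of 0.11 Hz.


Step 1 — cutoff frequency:
fc = 1 / (2*pi*R*C)
C = 19.5261 uF = 1.95261e-05 F
fc = 1 / (2*pi*163952.0*1.95261e-05)
   = 0.0497151 Hz

Step 2 — magnitude at f = 0.11 Hz:
|H(f)| = 1 / sqrt(1 + (f/fc)^2)
f/fc = 0.11 / 0.0497151 = 2.212607
|H| = 1 / sqrt(1 + 4.89563) = 0.411846
|H|_dB = 20*log10(0.411846) = -7.71 dB

fc = 0.0497151 Hz; |H(0.11 Hz)| = -7.71 dB


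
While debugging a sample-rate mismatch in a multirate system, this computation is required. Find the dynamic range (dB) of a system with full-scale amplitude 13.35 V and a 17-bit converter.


Dynamic range from full-scale to LSB:
V_min = V_max / 2^bits = 13.35 / 2^17
DR = 20 * log10(V_max / V_min)
   = 20 * log10(2^17)
   = 20 * 17 * log10(2)
   = 102.35 dB

102.35 dB


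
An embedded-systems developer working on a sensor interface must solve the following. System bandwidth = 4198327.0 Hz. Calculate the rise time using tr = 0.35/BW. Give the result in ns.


Rise time from bandwidth relationship:
tr = 0.35 / BW
   = 0.35 / 4198327.0
   = 8.336654101e-08 s
   = 83.3665 ns

83.3665 ns


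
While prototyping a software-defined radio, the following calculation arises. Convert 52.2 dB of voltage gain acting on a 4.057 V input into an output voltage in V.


Output voltage from dB gain:
V_out = V_in * 10^(gain_dB / 20)
      = 4.057 * 10^(52.2 / 20)
      = 4.057 * 407.380278
      = 1652.7418 V

1652.7418 V


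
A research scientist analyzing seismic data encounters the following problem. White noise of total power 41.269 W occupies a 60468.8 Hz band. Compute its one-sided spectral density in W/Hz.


Power spectral density:
PSD = P / BW
    = 41.269 / 60468.8
    = 0.00068248 W/Hz

0.00068248 W/Hz


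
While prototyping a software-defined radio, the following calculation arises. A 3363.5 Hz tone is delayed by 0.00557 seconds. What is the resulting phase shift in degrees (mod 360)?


Phase shift from frequency and time delay:
phi = 360 * f * t_delay
    = 360 * 3363.5 * 0.00557
    = 6744.49 degrees
    mod 360 = 264.49 degrees

264.49 degrees


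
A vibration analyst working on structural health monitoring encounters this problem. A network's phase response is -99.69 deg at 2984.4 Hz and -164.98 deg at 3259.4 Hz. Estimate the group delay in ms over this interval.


Group delay from phase difference:
tau = -d(phi)/d(omega)
d(phi) = -65.29 deg = -1.139525 rad
d(omega) = 2*pi*(3259.4 - 2984.4) = 1727.876 rad/s
tau = -(-1.139525) / 1727.876
    = 0.6595 ms

0.6595 ms


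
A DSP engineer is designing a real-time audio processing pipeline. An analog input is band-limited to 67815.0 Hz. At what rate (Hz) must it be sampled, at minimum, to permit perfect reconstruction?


The Nyquist rate is twice the maximum frequency component.
fs_min = 2 * fmax
      = 2 * 67815.0
      = 135630.0 Hz

135630.0


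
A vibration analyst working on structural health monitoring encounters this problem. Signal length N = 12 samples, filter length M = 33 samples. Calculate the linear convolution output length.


Linear convolution output length:
L = N + M - 1
  = 12 + 33 - 1
  = 44 samples

44


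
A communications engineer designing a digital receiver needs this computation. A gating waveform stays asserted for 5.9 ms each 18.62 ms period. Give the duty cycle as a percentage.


Duty cycle as a percentage:
DC = (t_on / T) * 100
   = (5.9 / 18.62) * 100
   = 0.316864 * 100
   = 31.69 %

31.69 %


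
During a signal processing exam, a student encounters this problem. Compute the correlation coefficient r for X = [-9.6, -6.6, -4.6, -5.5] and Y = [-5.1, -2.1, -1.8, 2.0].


Pearson correlation coefficient (population):
r = cov(X,Y) / (std(X) * std(Y))
Mean X = -6.575, Mean Y = -1.75
Cov(X,Y) = 3.51875
Std(X) = 1.884642, Std(Y) = 2.520417
r = 0.7408

0.7408


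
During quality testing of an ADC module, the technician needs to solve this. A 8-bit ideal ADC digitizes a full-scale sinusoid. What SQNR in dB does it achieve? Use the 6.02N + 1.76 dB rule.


Theoretical SNR for a full-scale sinusoid:
SNR = 6.02 * N + 1.76
    = 6.02 * 8 + 1.76
    = 48.16 + 1.76
    = 49.92 dB

49.92 dB


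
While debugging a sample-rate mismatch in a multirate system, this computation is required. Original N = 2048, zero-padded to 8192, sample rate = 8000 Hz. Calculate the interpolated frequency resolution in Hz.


Frequency resolution after zero-padding:
N_padded = 2048 * 4 = 8192
df = fs / N_padded
   = 8000 / 8192
   = 0.9766 Hz

0.9766 Hz


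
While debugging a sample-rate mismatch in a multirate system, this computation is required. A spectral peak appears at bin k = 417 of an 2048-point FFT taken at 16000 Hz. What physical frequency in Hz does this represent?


Frequency of DFT bin k:
f_k = k * fs / N
    = 417 * 16000 / 2048
    = 6672000 / 2048
    = 3257.812 Hz

3257.812 Hz


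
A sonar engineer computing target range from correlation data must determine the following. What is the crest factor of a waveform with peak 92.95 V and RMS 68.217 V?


Crest factor is the ratio of peak to RMS:
CF = V_peak / V_rms
   = 92.95 / 68.217
   = 1.3626

1.3626


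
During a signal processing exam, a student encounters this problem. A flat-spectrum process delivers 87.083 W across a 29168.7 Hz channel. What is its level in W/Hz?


Power spectral density:
PSD = P / BW
    = 87.083 / 29168.7
    = 0.00298549 W/Hz

0.00298549 W/Hz


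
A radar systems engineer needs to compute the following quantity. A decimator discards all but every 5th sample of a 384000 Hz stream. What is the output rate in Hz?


Decimation reduces the sample rate:
fs_out = fs_in / M
       = 384000 / 5
       = 76800.0 Hz

76800.0 Hz


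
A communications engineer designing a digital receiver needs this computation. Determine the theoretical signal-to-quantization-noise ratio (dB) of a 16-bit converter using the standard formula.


Theoretical SNR for a full-scale sinusoid:
SNR = 6.02 * N + 1.76
    = 6.02 * 16 + 1.76
    = 96.32 + 1.76
    = 98.08 dB

98.08 dB


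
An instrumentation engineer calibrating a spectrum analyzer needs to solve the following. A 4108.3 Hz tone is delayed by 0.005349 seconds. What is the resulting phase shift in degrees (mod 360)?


Phase shift from frequency and time delay:
phi = 360 * f * t_delay
    = 360 * 4108.3 * 0.005349
    = 7911.11 degrees
    mod 360 = 351.11 degrees

351.11 degrees


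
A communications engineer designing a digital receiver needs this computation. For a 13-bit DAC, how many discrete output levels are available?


Number of quantization levels = 2^N
= 2^13
= 8192

8192


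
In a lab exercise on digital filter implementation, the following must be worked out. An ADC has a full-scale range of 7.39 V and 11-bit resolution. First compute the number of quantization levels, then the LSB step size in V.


Step 1 — number of quantization levels:
L = 2^N = 2^11 = 2048

Step 2 — LSB step size:
delta = Vfs / L
      = 7.39 / 2048
      = 0.0036084 V

Levels = 2048; step size = 0.0036084 V


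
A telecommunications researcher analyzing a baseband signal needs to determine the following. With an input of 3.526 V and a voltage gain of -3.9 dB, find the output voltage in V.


Output voltage from dB gain:
V_out = V_in * 10^(gain_dB / 20)
      = 3.526 * 10^(-3.9 / 20)
      = 3.526 * 0.638263
      = 2.2505 V

2.2505 V


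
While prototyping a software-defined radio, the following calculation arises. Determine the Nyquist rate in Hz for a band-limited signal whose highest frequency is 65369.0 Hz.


The Nyquist rate is twice the maximum frequency component.
fs_min = 2 * fmax
      = 2 * 65369.0
      = 130738.0 Hz

130738.0


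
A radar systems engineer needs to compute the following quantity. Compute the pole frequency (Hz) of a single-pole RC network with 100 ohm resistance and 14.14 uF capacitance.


Cutoff frequency of a first-order RC filter:
fc = 1 / (2 * pi * R * C)
C = 14.14 uF = 1.414e-05 F
fc = 1 / (2 * pi * 100 * 1.414e-05)
   = 1 / 0.0088844240243519
   = 112.556537 Hz

112.556537 Hz


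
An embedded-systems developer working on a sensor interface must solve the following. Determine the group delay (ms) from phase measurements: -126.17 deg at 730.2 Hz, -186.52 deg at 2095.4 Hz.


Group delay from phase difference:
tau = -d(phi)/d(omega)
d(phi) = -60.35 deg = -1.053306 rad
d(omega) = 2*pi*(2095.4 - 730.2) = 8577.8046 rad/s
tau = -(-1.053306) / 8577.8046
    = 0.1228 ms

0.1228 ms


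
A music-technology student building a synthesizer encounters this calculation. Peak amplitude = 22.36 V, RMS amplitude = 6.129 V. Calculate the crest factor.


Crest factor is the ratio of peak to RMS:
CF = V_peak / V_rms
   = 22.36 / 6.129
   = 3.6482

3.6482


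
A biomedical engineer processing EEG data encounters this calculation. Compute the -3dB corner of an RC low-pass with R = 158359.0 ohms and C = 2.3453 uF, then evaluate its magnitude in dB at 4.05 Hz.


Step 1 — cutoff frequency:
fc = 1 / (2*pi*R*C)
C = 2.3453 uF = 2.3453e-06 F
fc = 1 / (2*pi*158359.0*2.3453e-06)
   = 0.428528 Hz

Step 2 — magnitude at f = 4.05 Hz:
|H(f)| = 1 / sqrt(1 + (f/fc)^2)
f/fc = 4.05 / 0.428528 = 9.450958
|H| = 1 / sqrt(1 + 89.320607) = 0.105222
|H|_dB = 20*log10(0.105222) = -19.56 dB

fc = 0.428528 Hz; |H(4.05 Hz)| = -19.56 dB


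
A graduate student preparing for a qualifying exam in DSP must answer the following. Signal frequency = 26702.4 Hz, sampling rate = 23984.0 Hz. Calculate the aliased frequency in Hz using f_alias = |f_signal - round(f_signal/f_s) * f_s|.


Compute the nearest integer multiple of fs to the signal:
n = round(26702.4 / 23984.0) = 1
f_alias = |26702.4 - 1 * 23984.0|
        = |26702.4 - 23984.0|
        = 2718.4 Hz

2718.4


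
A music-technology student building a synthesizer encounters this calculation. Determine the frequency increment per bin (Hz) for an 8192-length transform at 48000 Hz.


DFT frequency resolution:
df = fs / N
   = 48000 / 8192
   = 5.8594 Hz

5.8594 Hz


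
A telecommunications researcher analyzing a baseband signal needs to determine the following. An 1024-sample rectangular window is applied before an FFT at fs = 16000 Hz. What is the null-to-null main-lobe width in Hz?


Main lobe width for a rectangular window:
Width = 2 * fs / N
      = 2 * 16000 / 1024
      = 32000 / 1024
      = 31.25 Hz

31.25 Hz


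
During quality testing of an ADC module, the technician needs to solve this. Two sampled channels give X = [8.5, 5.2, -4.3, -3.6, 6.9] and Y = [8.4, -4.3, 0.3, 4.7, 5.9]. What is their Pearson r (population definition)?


Pearson correlation coefficient (population):
r = cov(X,Y) / (std(X) * std(Y))
Mean X = 2.54, Mean Y = 3.0
Cov(X,Y) = 6.688
Std(X) = 5.405405, Std(Y) = 4.495331
r = 0.2752

0.2752


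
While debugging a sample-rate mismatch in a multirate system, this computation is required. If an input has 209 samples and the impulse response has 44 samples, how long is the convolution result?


Linear convolution output length:
L = N + M - 1
  = 209 + 44 - 1
  = 252 samples

252


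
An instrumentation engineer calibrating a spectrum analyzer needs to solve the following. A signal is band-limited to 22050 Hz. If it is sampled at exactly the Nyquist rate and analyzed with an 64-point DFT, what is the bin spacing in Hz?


Step 1 — Nyquist sampling rate:
fs = 2 * fmax = 2 * 22050 = 44100 Hz

Step 2 — DFT bin spacing:
df = fs / N = 44100 / 64 = 689.0625 Hz

689.0625 Hz


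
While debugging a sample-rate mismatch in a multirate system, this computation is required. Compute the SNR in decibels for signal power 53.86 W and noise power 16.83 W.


SNR in decibels:
SNR = 10 * log10(Ps / Pn)
    = 10 * log10(53.86 / 16.83)
    = 10 * log10(3.2002)
    = 10 * 0.5052
    = 5.05 dB

5.05 dB


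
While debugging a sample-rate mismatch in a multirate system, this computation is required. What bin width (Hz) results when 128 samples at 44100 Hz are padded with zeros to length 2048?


Frequency resolution after zero-padding:
N_padded = 128 * 16 = 2048
df = fs / N_padded
   = 44100 / 2048
   = 21.5332 Hz

21.5332 Hz


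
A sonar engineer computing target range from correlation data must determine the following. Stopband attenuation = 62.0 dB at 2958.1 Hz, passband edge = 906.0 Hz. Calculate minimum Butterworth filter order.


Butterworth filter order formula:
n = log10(10^(A/10) - 1) / (2 * log10(f_stop/f_pass))
10^(62.0/10) - 1 = 1584892.1925
f_stop/f_pass = 2958.1 / 906.0 = 3.265
n = 6.0325 -> ceil = 7

7


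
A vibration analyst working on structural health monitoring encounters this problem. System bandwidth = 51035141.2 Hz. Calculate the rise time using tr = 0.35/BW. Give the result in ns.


Rise time from bandwidth relationship:
tr = 0.35 / BW
   = 0.35 / 51035141.2
   = 6.858019627e-09 s
   = 6.858 ns

6.858 ns


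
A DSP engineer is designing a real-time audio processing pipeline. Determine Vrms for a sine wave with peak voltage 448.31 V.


RMS voltage for a sinusoidal waveform:
V_rms = V_peak / sqrt(2)
      = 448.31 / 1.414214
      = 317.003 V

317.003 V


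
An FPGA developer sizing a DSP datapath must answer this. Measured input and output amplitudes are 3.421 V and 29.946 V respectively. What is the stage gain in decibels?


Voltage gain in dB:
G = 20 * log10(Vout / Vin)
  = 20 * log10(29.946 / 3.421)
  = 20 * log10(8.753581)
  = 20 * 0.942186
  = 18.84 dB

18.84 dB


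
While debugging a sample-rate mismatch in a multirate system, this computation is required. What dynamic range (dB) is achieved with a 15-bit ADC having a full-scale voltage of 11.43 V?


Dynamic range from full-scale to LSB:
V_min = V_max / 2^bits = 11.43 / 2^15
DR = 20 * log10(V_max / V_min)
   = 20 * log10(2^15)
   = 20 * 15 * log10(2)
   = 90.31 dB

90.31 dB


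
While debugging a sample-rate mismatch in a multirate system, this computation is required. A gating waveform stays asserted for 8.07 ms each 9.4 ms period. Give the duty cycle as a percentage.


Duty cycle as a percentage:
DC = (t_on / T) * 100
   = (8.07 / 9.4) * 100
   = 0.858511 * 100
   = 85.85 %

85.85 %


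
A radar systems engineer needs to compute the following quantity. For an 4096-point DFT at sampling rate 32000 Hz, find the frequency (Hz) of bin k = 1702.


Frequency of DFT bin k:
f_k = k * fs / N
    = 1702 * 32000 / 4096
    = 54464000 / 4096
    = 13296.875 Hz

13296.875 Hz


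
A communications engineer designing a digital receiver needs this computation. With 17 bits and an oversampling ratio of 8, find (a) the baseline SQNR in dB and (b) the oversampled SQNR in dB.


Step 1 — baseline SQNR at Nyquist:
SQNR_base = 6.02*N + 1.76
          = 6.02*17 + 1.76
          = 104.1 dB

Step 2 — oversampling processing gain:
G = 10*log10(OSR) = 10*log10(8) = 9.03 dB

Step 3 — total:
SQNR_total = 104.1 + 9.03 = 113.13 dB

Base SQNR = 104.1 dB; oversampled SQNR = 113.13 dB


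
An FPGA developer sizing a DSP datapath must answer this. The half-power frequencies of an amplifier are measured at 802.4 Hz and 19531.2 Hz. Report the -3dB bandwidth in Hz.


Bandwidth is the difference of -3dB frequencies:
BW = f_high - f_low
   = 19531.2 - 802.4
   = 18728.8 Hz

18728.8 Hz


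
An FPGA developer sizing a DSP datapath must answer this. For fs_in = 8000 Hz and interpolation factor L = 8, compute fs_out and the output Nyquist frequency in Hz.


Step 1 — output sample rate after interpolation by L:
fs_out = L * fs_in = 8 * 8000 = 64000 Hz

Step 2 — Nyquist frequency of the output stream:
f_Nyq = fs_out / 2 = 64000 / 2 = 32000.0 Hz

fs_out = 64000 Hz; f_Nyquist = 32000.0 Hz


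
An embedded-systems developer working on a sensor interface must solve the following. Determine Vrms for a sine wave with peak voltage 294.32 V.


RMS voltage for a sinusoidal waveform:
V_rms = V_peak / sqrt(2)
      = 294.32 / 1.414214
      = 208.116 V

208.116 V


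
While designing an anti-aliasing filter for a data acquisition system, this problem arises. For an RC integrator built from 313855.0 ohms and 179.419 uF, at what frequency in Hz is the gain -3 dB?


Cutoff frequency of a first-order RC filter:
fc = 1 / (2 * pi * R * C)
C = 179.419 uF = 0.000179419 F
fc = 1 / (2 * pi * 313855.0 * 0.000179419)
   = 1 / 353.81590512389
   = 0.002826 Hz

0.002826 Hz


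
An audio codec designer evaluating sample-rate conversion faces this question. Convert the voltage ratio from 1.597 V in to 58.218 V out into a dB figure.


Voltage gain in dB:
G = 20 * log10(Vout / Vin)
  = 20 * log10(58.218 / 1.597)
  = 20 * log10(36.454602)
  = 20 * 1.561752
  = 31.24 dB

31.24 dB


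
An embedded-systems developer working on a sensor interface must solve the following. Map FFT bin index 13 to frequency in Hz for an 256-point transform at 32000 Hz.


Frequency of DFT bin k:
f_k = k * fs / N
    = 13 * 32000 / 256
    = 416000 / 256
    = 1625.0 Hz

1625.0 Hz


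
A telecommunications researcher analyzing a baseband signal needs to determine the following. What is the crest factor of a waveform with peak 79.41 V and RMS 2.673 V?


Crest factor is the ratio of peak to RMS:
CF = V_peak / V_rms
   = 79.41 / 2.673
   = 29.7082

29.7082


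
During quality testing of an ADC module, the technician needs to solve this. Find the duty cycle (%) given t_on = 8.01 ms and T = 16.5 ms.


Duty cycle as a percentage:
DC = (t_on / T) * 100
   = (8.01 / 16.5) * 100
   = 0.485455 * 100
   = 48.55 %

48.55 %


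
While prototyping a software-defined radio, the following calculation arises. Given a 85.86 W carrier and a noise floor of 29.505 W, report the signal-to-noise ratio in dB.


SNR in decibels:
SNR = 10 * log10(Ps / Pn)
    = 10 * log10(85.86 / 29.505)
    = 10 * log10(2.91)
    = 10 * 0.4639
    = 4.64 dB

4.64 dB


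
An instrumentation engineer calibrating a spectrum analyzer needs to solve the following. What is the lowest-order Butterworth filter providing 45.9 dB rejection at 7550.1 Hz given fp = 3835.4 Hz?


Butterworth filter order formula:
n = log10(10^(A/10) - 1) / (2 * log10(f_stop/f_pass))
10^(45.9/10) - 1 = 38903.5145
f_stop/f_pass = 7550.1 / 3835.4 = 1.9685
n = 7.8023 -> ceil = 8

8


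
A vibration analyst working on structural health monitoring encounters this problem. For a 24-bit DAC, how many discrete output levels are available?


Number of quantization levels = 2^N
= 2^24
= 16777216

16777216


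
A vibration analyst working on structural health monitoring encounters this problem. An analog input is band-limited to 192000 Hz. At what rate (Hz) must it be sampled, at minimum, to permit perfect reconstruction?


The Nyquist rate is twice the maximum frequency component.
fs_min = 2 * fmax
      = 2 * 192000
      = 384000 Hz

384000


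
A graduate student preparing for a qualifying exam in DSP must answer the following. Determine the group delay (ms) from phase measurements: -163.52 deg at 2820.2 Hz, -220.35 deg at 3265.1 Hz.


Group delay from phase difference:
tau = -d(phi)/d(omega)
d(phi) = -56.83 deg = -0.991871 rad
d(omega) = 2*pi*(3265.1 - 2820.2) = 2795.3891 rad/s
tau = -(-0.991871) / 2795.3891
    = 0.3548 ms

0.3548 ms


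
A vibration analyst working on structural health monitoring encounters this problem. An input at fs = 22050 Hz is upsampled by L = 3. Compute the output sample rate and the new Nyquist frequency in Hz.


Step 1 — output sample rate after interpolation by L:
fs_out = L * fs_in = 3 * 22050 = 66150 Hz

Step 2 — Nyquist frequency of the output stream:
f_Nyq = fs_out / 2 = 66150 / 2 = 33075.0 Hz

fs_out = 66150 Hz; f_Nyquist = 33075.0 Hz


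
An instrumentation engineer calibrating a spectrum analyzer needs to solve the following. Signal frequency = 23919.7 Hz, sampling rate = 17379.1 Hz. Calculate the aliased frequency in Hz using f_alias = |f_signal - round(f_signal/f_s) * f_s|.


Compute the nearest integer multiple of fs to the signal:
n = round(23919.7 / 17379.1) = 1
f_alias = |23919.7 - 1 * 17379.1|
        = |23919.7 - 17379.1|
        = 6540.6 Hz

6540.6


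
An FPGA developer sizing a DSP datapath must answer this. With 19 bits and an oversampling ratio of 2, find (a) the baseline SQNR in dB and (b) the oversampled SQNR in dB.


Step 1 — baseline SQNR at Nyquist:
SQNR_base = 6.02*N + 1.76
          = 6.02*19 + 1.76
          = 116.14 dB

Step 2 — oversampling processing gain:
G = 10*log10(OSR) = 10*log10(2) = 3.01 dB

Step 3 — total:
SQNR_total = 116.14 + 3.01 = 119.15 dB

Base SQNR = 116.14 dB; oversampled SQNR = 119.15 dB


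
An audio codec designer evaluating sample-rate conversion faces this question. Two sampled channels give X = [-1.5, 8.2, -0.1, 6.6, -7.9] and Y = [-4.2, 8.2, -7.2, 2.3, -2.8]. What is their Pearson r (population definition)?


Pearson correlation coefficient (population):
r = cov(X,Y) / (std(X) * std(Y))
Mean X = 1.06, Mean Y = -0.74
Cov(X,Y) = 23.0964
Std(X) = 5.828413, Std(Y) = 5.424242
r = 0.7306

0.7306


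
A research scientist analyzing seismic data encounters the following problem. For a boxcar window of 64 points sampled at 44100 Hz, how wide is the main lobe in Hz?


Main lobe width for a rectangular window:
Width = 2 * fs / N
      = 2 * 44100 / 64
      = 88200 / 64
      = 1378.125 Hz

1378.125 Hz


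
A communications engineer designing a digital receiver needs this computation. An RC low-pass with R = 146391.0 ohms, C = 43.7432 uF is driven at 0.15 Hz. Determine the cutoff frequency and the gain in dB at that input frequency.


Step 1 — cutoff frequency:
fc = 1 / (2*pi*R*C)
C = 43.7432 uF = 4.37432e-05 F
fc = 1 / (2*pi*146391.0*4.37432e-05)
   = 0.0248539 Hz

Step 2 — magnitude at f = 0.15 Hz:
|H(f)| = 1 / sqrt(1 + (f/fc)^2)
f/fc = 0.15 / 0.0248539 = 6.03527
|H| = 1 / sqrt(1 + 36.424484) = 0.163464
|H|_dB = 20*log10(0.163464) = -15.73 dB

fc = 0.0248539 Hz; |H(0.15 Hz)| = -15.73 dB


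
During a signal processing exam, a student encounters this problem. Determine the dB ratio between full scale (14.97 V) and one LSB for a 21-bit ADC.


Dynamic range from full-scale to LSB:
V_min = V_max / 2^bits = 14.97 / 2^21
DR = 20 * log10(V_max / V_min)
   = 20 * log10(2^21)
   = 20 * 21 * log10(2)
   = 126.43 dB

126.43 dB


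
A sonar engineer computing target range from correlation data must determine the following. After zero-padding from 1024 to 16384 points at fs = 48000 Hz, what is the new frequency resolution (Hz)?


Frequency resolution after zero-padding:
N_padded = 1024 * 16 = 16384
df = fs / N_padded
   = 48000 / 16384
   = 2.9297 Hz

2.9297 Hz


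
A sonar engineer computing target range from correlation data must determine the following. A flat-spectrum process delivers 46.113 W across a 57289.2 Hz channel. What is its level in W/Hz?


Power spectral density:
PSD = P / BW
    = 46.113 / 57289.2
    = 0.00080492 W/Hz

0.00080492 W/Hz


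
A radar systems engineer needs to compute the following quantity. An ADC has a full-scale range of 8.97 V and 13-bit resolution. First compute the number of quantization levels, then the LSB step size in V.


Step 1 — number of quantization levels:
L = 2^N = 2^13 = 8192

Step 2 — LSB step size:
delta = Vfs / L
      = 8.97 / 8192
      = 0.00109497 V

Levels = 8192; step size = 0.00109497 V


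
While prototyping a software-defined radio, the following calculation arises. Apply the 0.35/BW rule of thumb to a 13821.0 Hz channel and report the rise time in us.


Rise time from bandwidth relationship:
tr = 0.35 / BW
   = 0.35 / 13821.0
   = 2.532378265e-05 s
   = 25.3238 us

25.3238 us


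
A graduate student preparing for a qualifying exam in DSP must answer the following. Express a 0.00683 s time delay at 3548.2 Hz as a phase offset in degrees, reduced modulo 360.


Phase shift from frequency and time delay:
phi = 360 * f * t_delay
    = 360 * 3548.2 * 0.00683
    = 8724.31 degrees
    mod 360 = 84.31 degrees

84.31 degrees


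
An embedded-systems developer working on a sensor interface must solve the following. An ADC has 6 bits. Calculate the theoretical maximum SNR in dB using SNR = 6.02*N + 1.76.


Theoretical SNR for a full-scale sinusoid:
SNR = 6.02 * N + 1.76
    = 6.02 * 6 + 1.76
    = 36.12 + 1.76
    = 37.88 dB

37.88 dB


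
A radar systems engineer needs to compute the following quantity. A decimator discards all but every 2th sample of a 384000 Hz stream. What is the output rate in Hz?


Decimation reduces the sample rate:
fs_out = fs_in / M
       = 384000 / 2
       = 192000.0 Hz

192000.0 Hz


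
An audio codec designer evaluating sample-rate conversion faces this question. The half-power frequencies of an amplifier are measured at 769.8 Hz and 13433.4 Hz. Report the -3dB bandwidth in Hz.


Bandwidth is the difference of -3dB frequencies:
BW = f_high - f_low
   = 13433.4 - 769.8
   = 12663.6 Hz

12663.6 Hz


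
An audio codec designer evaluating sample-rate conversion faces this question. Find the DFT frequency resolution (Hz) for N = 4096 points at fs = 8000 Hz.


DFT frequency resolution:
df = fs / N
   = 8000 / 4096
   = 1.9531 Hz

1.9531 Hz


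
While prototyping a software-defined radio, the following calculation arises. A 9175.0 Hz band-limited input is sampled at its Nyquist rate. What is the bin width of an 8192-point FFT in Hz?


Step 1 — Nyquist sampling rate:
fs = 2 * fmax = 2 * 9175.0 = 18350.0 Hz

Step 2 — DFT bin spacing:
df = fs / N = 18350.0 / 8192 = 2.24 Hz

2.24 Hz


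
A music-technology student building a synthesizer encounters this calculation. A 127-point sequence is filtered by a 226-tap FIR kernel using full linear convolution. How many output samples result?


Linear convolution output length:
L = N + M - 1
  = 127 + 226 - 1
  = 352 samples

352


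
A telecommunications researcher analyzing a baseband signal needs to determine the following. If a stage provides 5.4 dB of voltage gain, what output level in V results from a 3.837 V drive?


Output voltage from dB gain:
V_out = V_in * 10^(gain_dB / 20)
      = 3.837 * 10^(5.4 / 20)
      = 3.837 * 1.862087
      = 7.1448 V

7.1448 V


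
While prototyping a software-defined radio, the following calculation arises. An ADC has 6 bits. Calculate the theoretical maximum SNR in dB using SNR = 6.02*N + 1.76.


Theoretical SNR for a full-scale sinusoid:
SNR = 6.02 * N + 1.76
    = 6.02 * 6 + 1.76
    = 36.12 + 1.76
    = 37.88 dB

37.88 dB


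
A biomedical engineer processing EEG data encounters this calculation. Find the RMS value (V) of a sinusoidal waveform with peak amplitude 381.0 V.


RMS voltage for a sinusoidal waveform:
V_rms = V_peak / sqrt(2)
      = 381.0 / 1.414214
      = 269.408 V

269.408 V


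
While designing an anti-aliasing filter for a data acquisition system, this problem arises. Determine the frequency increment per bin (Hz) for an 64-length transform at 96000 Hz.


DFT frequency resolution:
df = fs / N
   = 96000 / 64
   = 1500.0 Hz

1500.0 Hz


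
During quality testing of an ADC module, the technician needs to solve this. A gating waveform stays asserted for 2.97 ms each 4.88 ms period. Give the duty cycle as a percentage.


Duty cycle as a percentage:
DC = (t_on / T) * 100
   = (2.97 / 4.88) * 100
   = 0.608607 * 100
   = 60.86 %

60.86 %


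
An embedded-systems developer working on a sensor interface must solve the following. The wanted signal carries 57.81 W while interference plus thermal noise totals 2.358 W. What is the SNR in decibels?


SNR in decibels:
SNR = 10 * log10(Ps / Pn)
    = 10 * log10(57.81 / 2.358)
    = 10 * log10(24.5165)
    = 10 * 1.3895
    = 13.89 dB

13.89 dB


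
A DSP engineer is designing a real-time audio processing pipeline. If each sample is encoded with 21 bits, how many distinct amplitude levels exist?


Number of quantization levels = 2^N
= 2^21
= 2097152

2097152


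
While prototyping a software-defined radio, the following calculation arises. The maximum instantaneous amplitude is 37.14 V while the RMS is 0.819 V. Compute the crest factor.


Crest factor is the ratio of peak to RMS:
CF = V_peak / V_rms
   = 37.14 / 0.819
   = 45.348

45.348


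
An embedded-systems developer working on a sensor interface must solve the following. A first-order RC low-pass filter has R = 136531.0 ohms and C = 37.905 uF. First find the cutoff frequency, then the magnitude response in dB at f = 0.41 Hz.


Step 1 — cutoff frequency:
fc = 1 / (2*pi*R*C)
C = 37.905 uF = 3.7905e-05 F
fc = 1 / (2*pi*136531.0*3.7905e-05)
   = 0.0307533 Hz

Step 2 — magnitude at f = 0.41 Hz:
|H(f)| = 1 / sqrt(1 + (f/fc)^2)
f/fc = 0.41 / 0.0307533 = 13.331903
|H| = 1 / sqrt(1 + 177.739638) = 0.0747979
|H|_dB = 20*log10(0.0747979) = -22.52 dB

fc = 0.0307533 Hz; |H(0.41 Hz)| = -22.52 dB


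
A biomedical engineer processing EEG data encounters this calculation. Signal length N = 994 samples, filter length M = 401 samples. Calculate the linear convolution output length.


Linear convolution output length:
L = N + M - 1
  = 994 + 401 - 1
  = 1394 samples

1394


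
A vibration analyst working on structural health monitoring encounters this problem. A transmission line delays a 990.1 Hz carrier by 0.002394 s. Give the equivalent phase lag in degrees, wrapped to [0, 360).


Phase shift from frequency and time delay:
phi = 360 * f * t_delay
    = 360 * 990.1 * 0.002394
    = 853.31 degrees
    mod 360 = 133.31 degrees

133.31 degrees


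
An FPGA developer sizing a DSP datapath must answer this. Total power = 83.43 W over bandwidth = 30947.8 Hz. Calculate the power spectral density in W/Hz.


Power spectral density:
PSD = P / BW
    = 83.43 / 30947.8
    = 0.00269583 W/Hz

0.00269583 W/Hz


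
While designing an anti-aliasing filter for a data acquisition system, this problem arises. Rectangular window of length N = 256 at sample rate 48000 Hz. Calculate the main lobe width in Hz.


Main lobe width for a rectangular window:
Width = 2 * fs / N
      = 2 * 48000 / 256
      = 96000 / 256
      = 375.0 Hz

375.0 Hz


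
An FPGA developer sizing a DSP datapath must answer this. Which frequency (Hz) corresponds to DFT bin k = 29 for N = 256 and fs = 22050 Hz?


Frequency of DFT bin k:
f_k = k * fs / N
    = 29 * 22050 / 256
    = 639450 / 256
    = 2497.852 Hz

2497.852 Hz


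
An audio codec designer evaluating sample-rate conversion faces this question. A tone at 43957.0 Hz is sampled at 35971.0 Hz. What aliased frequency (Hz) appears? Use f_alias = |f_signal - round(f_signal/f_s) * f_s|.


Compute the nearest integer multiple of fs to the signal:
n = round(43957.0 / 35971.0) = 1
f_alias = |43957.0 - 1 * 35971.0|
        = |43957.0 - 35971.0|
        = 7986.0 Hz

7986.0


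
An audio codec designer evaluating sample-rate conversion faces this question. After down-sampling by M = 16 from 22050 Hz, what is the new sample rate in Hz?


Decimation reduces the sample rate:
fs_out = fs_in / M
       = 22050 / 16
       = 1378.125 Hz

1378.125 Hz


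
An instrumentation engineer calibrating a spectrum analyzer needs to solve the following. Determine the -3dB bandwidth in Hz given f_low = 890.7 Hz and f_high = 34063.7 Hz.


Bandwidth is the difference of -3dB frequencies:
BW = f_high - f_low
   = 34063.7 - 890.7
   = 33173.0 Hz

33173.0 Hz


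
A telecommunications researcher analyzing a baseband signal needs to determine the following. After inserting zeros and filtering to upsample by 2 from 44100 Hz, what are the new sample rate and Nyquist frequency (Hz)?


Step 1 — output sample rate after interpolation by L:
fs_out = L * fs_in = 2 * 44100 = 88200 Hz

Step 2 — Nyquist frequency of the output stream:
f_Nyq = fs_out / 2 = 88200 / 2 = 44100.0 Hz

fs_out = 88200 Hz; f_Nyquist = 44100.0 Hz


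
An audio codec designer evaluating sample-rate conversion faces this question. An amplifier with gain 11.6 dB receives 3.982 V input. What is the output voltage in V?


Output voltage from dB gain:
V_out = V_in * 10^(gain_dB / 20)
      = 3.982 * 10^(11.6 / 20)
      = 3.982 * 3.801894
      = 15.1391 V

15.1391 V


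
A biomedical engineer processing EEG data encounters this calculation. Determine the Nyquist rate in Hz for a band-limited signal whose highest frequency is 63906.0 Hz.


The Nyquist rate is twice the maximum frequency component.
fs_min = 2 * fmax
      = 2 * 63906.0
      = 127812.0 Hz

127812.0


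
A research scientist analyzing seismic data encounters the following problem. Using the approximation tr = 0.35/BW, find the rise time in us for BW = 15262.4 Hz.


Rise time from bandwidth relationship:
tr = 0.35 / BW
   = 0.35 / 15262.4
   = 2.293217318e-05 s
   = 22.9322 us

22.9322 us


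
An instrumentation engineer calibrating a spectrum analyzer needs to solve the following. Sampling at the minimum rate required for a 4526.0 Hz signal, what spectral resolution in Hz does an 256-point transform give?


Step 1 — Nyquist sampling rate:
fs = 2 * fmax = 2 * 4526.0 = 9052.0 Hz

Step 2 — DFT bin spacing:
df = fs / N = 9052.0 / 256 = 35.3594 Hz

35.3594 Hz


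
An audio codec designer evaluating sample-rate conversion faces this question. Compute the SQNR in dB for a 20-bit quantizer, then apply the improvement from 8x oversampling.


Step 1 — baseline SQNR at Nyquist:
SQNR_base = 6.02*N + 1.76
          = 6.02*20 + 1.76
          = 122.16 dB

Step 2 — oversampling processing gain:
G = 10*log10(OSR) = 10*log10(8) = 9.03 dB

Step 3 — total:
SQNR_total = 122.16 + 9.03 = 131.19 dB

Base SQNR = 122.16 dB; oversampled SQNR = 131.19 dB


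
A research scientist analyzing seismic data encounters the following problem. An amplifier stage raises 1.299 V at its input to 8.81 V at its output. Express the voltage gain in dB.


Voltage gain in dB:
G = 20 * log10(Vout / Vin)
  = 20 * log10(8.81 / 1.299)
  = 20 * log10(6.78214)
  = 20 * 0.831367
  = 16.63 dB

16.63 dB


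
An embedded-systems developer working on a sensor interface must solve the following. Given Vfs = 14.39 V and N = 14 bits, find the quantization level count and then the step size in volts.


Step 1 — number of quantization levels:
L = 2^N = 2^14 = 16384

Step 2 — LSB step size:
delta = Vfs / L
      = 14.39 / 16384
      = 0.0008783 V

Levels = 16384; step size = 0.0008783 V


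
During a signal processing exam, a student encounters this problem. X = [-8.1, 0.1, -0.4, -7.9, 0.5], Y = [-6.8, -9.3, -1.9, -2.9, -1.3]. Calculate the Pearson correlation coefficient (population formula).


Pearson correlation coefficient (population):
r = cov(X,Y) / (std(X) * std(Y))
Mean X = -3.16, Mean Y = -4.44
Cov(X,Y) = 1.4036
Std(X) = 3.962625, Std(Y) = 3.094253
r = 0.1145

0.1145


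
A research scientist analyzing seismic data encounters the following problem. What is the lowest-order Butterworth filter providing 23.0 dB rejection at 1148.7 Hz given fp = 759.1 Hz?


Butterworth filter order formula:
n = log10(10^(A/10) - 1) / (2 * log10(f_stop/f_pass))
10^(23.0/10) - 1 = 198.5262
f_stop/f_pass = 1148.7 / 759.1 = 1.5132
n = 6.3861 -> ceil = 7

7


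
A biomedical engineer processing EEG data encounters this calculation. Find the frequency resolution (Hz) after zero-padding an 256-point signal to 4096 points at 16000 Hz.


Frequency resolution after zero-padding:
N_padded = 256 * 16 = 4096
df = fs / N_padded
   = 16000 / 4096
   = 3.9062 Hz

3.9062 Hz


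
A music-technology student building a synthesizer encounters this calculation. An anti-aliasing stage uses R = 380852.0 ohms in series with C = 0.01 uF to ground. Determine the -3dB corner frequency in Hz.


Cutoff frequency of a first-order RC filter:
fc = 1 / (2 * pi * R * C)
C = 0.01 uF = 1e-08 F
fc = 1 / (2 * pi * 380852.0 * 1e-08)
   = 1 / 0.0239296369061
   = 41.789184 Hz

41.789184 Hz


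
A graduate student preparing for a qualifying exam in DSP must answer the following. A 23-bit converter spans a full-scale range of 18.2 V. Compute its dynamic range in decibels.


Dynamic range from full-scale to LSB:
V_min = V_max / 2^bits = 18.2 / 2^23
DR = 20 * log10(V_max / V_min)
   = 20 * log10(2^23)
   = 20 * 23 * log10(2)
   = 138.47 dB

138.47 dB


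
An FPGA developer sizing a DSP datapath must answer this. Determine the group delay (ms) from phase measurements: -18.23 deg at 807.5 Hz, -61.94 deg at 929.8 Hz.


Group delay from phase difference:
tau = -d(phi)/d(omega)
d(phi) = -43.71 deg = -0.762883 rad
d(omega) = 2*pi*(929.8 - 807.5) = 768.4336 rad/s
tau = -(-0.762883) / 768.4336
    = 0.9928 ms

0.9928 ms


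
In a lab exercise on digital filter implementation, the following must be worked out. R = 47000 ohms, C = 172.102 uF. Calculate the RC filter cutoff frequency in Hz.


Cutoff frequency of a first-order RC filter:
fc = 1 / (2 * pi * R * C)
C = 172.102 uF = 0.000172102 F
fc = 1 / (2 * pi * 47000 * 0.000172102)
   = 1 / 50.823391613602
   = 0.019676 Hz

0.019676 Hz


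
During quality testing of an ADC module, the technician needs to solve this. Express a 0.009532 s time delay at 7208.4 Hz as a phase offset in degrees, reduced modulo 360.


Phase shift from frequency and time delay:
phi = 360 * f * t_delay
    = 360 * 7208.4 * 0.009532
    = 24735.77 degrees
    mod 360 = 255.77 degrees

255.77 degrees


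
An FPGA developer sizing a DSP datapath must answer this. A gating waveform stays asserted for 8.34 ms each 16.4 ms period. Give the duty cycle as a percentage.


Duty cycle as a percentage:
DC = (t_on / T) * 100
   = (8.34 / 16.4) * 100
   = 0.508537 * 100
   = 50.85 %

50.85 %
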